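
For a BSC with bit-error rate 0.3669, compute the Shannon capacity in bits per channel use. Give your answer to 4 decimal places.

Binary symmetric channel: C = 1 − h₂(ε) where h₂ is the binary entropy function.
h₂(0.3669) = −0.3669·log₂0.3669 − 0.6331·log₂0.6331 = 0.9483.
C = 1 − 0.9483 = 0.0517 bits per channel use.

0.0517 bits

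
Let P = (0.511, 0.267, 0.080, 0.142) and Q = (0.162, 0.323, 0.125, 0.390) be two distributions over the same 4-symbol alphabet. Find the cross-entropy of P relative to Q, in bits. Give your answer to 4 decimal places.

H(P,Q) = −Σ p·log₂ q.
  −0.511·log₂(0.162) = 1.34185
  −0.267·log₂(0.323) = 0.43532
  −0.080·log₂(0.125) = 0.24000
  −0.142·log₂(0.390) = 0.19290
H(P,Q) = 2.2101 bits.

2.2101 bits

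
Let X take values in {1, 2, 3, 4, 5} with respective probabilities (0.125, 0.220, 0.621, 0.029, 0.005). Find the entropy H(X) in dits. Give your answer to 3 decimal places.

0.442 dits

H(X) = −Σ p·log₁₀ p.
  −(0.125)·log₁₀(0.125) = 0.1129
  −(0.220)·log₁₀(0.220) = 0.1447
  −(0.621)·log₁₀(0.621) = 0.1285
  −(0.029)·log₁₀(0.029) = 0.0446
  −(0.005)·log₁₀(0.005) = 0.0115
Sum: 0.1129 + 0.1447 + 0.1285 + 0.0446 + 0.0115 = 0.442 dits.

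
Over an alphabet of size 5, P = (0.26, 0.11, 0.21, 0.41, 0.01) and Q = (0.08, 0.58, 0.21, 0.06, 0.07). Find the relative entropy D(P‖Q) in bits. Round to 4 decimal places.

1.2870 bits

D(P‖Q) = Σ p·log₂(p/q).
  0.26·log₂(0.26/0.08) = 0.44211
  0.11·log₂(0.11/0.58) = -0.26384
  0.21·log₂(0.21/0.21) = 0.00000
  0.41·log₂(0.41/0.06) = 1.13676
  0.01·log₂(0.01/0.07) = -0.02807
D(P‖Q) = 1.2870 bits.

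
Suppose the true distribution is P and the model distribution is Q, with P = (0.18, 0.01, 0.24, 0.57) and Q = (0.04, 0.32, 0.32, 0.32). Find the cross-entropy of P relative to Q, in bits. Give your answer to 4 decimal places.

2.1839 bits

H(P,Q) = −Σ p·log₂ q.
  −0.18·log₂(0.04) = 0.83589
  −0.01·log₂(0.32) = 0.01644
  −0.24·log₂(0.32) = 0.39453
  −0.57·log₂(0.32) = 0.93700
H(P,Q) = 2.1839 bits.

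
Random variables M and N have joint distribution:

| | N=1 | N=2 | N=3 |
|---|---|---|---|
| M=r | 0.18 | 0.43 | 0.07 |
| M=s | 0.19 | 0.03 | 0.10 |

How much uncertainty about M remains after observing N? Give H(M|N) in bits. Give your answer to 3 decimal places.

Chain rule: H(M|N) = H(M,N) − H(N).
Marginals: p(M) = (0.6800, 0.3200), p(N) = (0.3700, 0.4600, 0.1700).
H(M,N) = 2.1766 bits; H(N) = 1.4807 bits.
H(M|N) = 2.1766 − 1.4807 = 0.696 bits.

0.696 bits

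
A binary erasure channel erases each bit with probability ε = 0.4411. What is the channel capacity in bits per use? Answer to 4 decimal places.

0.5589 bits

Binary erasure channel: capacity C = 1 − ε.
C = 1 − 0.4411 = 0.5589 bits per channel use.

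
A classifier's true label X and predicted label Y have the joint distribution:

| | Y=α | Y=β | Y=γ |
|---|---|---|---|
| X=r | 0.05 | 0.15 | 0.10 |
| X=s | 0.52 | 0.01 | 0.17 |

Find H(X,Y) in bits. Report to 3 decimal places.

H(X,Y) = −Σ p(x,y)·log₂ p(x,y) over all 6 cells.
  cell (r,α): −0.05·log₂0.05 = 0.2161
  cell (r,β): −0.15·log₂0.15 = 0.4105
  cell (r,γ): −0.10·log₂0.10 = 0.3322
  cell (s,α): −0.52·log₂0.52 = 0.4906
  cell (s,β): −0.01·log₂0.01 = 0.0664
  cell (s,γ): −0.17·log₂0.17 = 0.4346
Sum = 1.950 bits.

1.950 bits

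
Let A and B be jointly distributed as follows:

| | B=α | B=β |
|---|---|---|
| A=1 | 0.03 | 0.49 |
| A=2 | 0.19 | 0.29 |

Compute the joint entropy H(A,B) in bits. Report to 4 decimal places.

H(A,B) = −Σ p(x,y)·log₂ p(x,y) over all 4 cells.
  cell (1,α): −0.03·log₂0.03 = 0.15177
  cell (1,β): −0.49·log₂0.49 = 0.50428
  cell (2,α): −0.19·log₂0.19 = 0.45523
  cell (2,β): −0.29·log₂0.29 = 0.51790
Sum = 1.6292 bits.

1.6292 bits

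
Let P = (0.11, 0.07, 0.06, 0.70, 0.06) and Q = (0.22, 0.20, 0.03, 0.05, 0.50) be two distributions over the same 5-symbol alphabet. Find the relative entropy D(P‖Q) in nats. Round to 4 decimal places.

D(P‖Q) = Σ p·ln(p/q).
  0.11·ln(0.11/0.22) = -0.07625
  0.07·ln(0.07/0.20) = -0.07349
  0.06·ln(0.06/0.03) = 0.04159
  0.70·ln(0.70/0.05) = 1.84734
  0.06·ln(0.06/0.50) = -0.12722
D(P‖Q) = 1.6120 nats.

1.6120 nats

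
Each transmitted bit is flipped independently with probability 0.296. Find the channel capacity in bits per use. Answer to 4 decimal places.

Binary symmetric channel: C = 1 − h₂(ε) where h₂ is the binary entropy function.
h₂(0.296) = −0.296·log₂0.296 − 0.704·log₂0.704 = 0.8763.
C = 1 − 0.8763 = 0.1237 bits per channel use.

0.1237 bits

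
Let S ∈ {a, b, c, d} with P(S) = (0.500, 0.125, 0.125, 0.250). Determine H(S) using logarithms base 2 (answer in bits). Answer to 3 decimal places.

H(S) = −Σ p·log₂ p.
  −(0.500)·log₂(0.500) = 0.5000
  −(0.125)·log₂(0.125) = 0.3750
  −(0.125)·log₂(0.125) = 0.3750
  −(0.250)·log₂(0.250) = 0.5000
Sum: 0.5000 + 0.3750 + 0.3750 + 0.5000 = 1.750 bits.

1.750 bits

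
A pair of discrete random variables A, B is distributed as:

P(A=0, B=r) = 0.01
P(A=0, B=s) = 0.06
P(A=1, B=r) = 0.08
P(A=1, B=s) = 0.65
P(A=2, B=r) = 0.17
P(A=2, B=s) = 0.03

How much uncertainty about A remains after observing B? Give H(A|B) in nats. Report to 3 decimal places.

Marginals: p(A) = (0.0700, 0.7300, 0.2000), p(B) = (0.2600, 0.7400).
H(A|B) = Σ p(B) · H(A|B=·).
  B=r: p=0.2600, H(A|B=r) = 0.7658
  B=s: p=0.7400, H(A|B=s) = 0.4476
Weighted sum = 0.530 nats.

0.530 nats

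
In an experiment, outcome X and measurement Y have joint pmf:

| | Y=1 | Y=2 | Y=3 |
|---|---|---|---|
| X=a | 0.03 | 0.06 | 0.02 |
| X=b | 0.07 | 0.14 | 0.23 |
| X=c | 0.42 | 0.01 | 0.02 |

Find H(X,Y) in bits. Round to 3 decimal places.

2.366 bits

H(X,Y) = −Σ p(x,y)·log₂ p(x,y) over all 9 cells.
  cell (a,1): −0.03·log₂0.03 = 0.1518
  cell (a,2): −0.06·log₂0.06 = 0.2435
  cell (a,3): −0.02·log₂0.02 = 0.1129
  cell (b,1): −0.07·log₂0.07 = 0.2686
  cell (b,2): −0.14·log₂0.14 = 0.3971
  cell (b,3): −0.23·log₂0.23 = 0.4877
  cell (c,1): −0.42·log₂0.42 = 0.5256
  cell (c,2): −0.01·log₂0.01 = 0.0664
  cell (c,3): −0.02·log₂0.02 = 0.1129
Sum = 2.366 bits.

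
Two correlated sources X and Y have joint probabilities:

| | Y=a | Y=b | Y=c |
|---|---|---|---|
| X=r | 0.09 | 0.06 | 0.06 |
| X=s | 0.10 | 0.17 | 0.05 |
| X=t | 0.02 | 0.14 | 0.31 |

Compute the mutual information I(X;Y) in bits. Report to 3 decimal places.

Marginals: p(X) = (0.2100, 0.3200, 0.4700), p(Y) = (0.2100, 0.3700, 0.4200).
I(X;Y) = Σ p(x,y)·log₂[p(x,y)/(p(x)p(y))].
  (r,a): 0.09·log₂(2.0408) = 0.0926
  (r,b): 0.06·log₂(0.7722) = -0.0224
  (r,c): 0.06·log₂(0.6803) = -0.0333
  (s,a): 0.10·log₂(1.4881) = 0.0573
  (s,b): 0.17·log₂(1.4358) = 0.0887
  (s,c): 0.05·log₂(0.3720) = -0.0713
  (t,a): 0.02·log₂(0.2026) = -0.0461
  (t,b): 0.14·log₂(0.8051) = -0.0438
  (t,c): 0.31·log₂(1.5704) = 0.2019
Sum = 0.224 bits.

0.224 bits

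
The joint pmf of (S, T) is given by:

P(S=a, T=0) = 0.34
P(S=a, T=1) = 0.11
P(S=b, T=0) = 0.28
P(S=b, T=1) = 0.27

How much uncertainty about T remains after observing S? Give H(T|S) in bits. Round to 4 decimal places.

0.9109 bits

Chain rule: H(T|S) = H(S,T) − H(S).
Marginals: p(S) = (0.4500, 0.5500), p(T) = (0.6200, 0.3800).
H(S,T) = 1.9037 bits; H(S) = 0.9928 bits.
H(T|S) = 1.9037 − 0.9928 = 0.9109 bits.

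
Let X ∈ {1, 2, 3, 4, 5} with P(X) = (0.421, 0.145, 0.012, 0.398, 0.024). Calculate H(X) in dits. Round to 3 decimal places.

0.501 dits

H(X) = −Σ p·log₁₀ p.
  −(0.421)·log₁₀(0.421) = 0.1582
  −(0.145)·log₁₀(0.145) = 0.1216
  −(0.012)·log₁₀(0.012) = 0.0230
  −(0.398)·log₁₀(0.398) = 0.1592
  −(0.024)·log₁₀(0.024) = 0.0389
Sum: 0.1582 + 0.1216 + 0.0230 + 0.1592 + 0.0389 = 0.501 dits.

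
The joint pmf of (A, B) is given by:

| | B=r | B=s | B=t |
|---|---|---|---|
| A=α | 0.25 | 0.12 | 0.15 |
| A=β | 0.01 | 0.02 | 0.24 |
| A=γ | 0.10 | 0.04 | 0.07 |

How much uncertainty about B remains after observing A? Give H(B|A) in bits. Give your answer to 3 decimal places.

Chain rule: H(B|A) = H(A,B) − H(A).
Marginals: p(A) = (0.5200, 0.2700, 0.2100), p(B) = (0.3600, 0.1800, 0.4600).
H(A,B) = 2.7376 bits; H(A) = 1.4734 bits.
H(B|A) = 2.7376 − 1.4734 = 1.264 bits.

1.264 bits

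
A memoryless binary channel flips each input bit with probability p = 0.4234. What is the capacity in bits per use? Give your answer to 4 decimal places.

0.0170 bits

Binary symmetric channel: C = 1 − h₂(ε) where h₂ is the binary entropy function.
h₂(0.4234) = −0.4234·log₂0.4234 − 0.5766·log₂0.5766 = 0.9830.
C = 1 − 0.9830 = 0.0170 bits per channel use.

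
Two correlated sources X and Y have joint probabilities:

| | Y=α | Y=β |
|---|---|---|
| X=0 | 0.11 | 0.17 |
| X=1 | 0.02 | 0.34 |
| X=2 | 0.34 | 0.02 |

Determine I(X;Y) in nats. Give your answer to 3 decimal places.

Marginals: p(X) = (0.2800, 0.3600, 0.3600), p(Y) = (0.4700, 0.5300).
I(X;Y) = H(X) + H(Y) − H(X,Y).
H(X) = 1.0920, H(Y) = 0.6913, H(X,Y) = 1.4341.
I(X;Y) = 1.0920 + 0.6913 − 1.4341 = 0.349 nats.

0.349 nats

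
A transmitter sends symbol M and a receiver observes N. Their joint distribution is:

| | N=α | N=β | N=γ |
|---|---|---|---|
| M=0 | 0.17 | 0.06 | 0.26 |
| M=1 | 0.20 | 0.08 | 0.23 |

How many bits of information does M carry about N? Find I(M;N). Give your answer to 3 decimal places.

0.005 bits

Marginals: p(M) = (0.4900, 0.5100), p(N) = (0.3700, 0.1400, 0.4900).
I(M;N) = H(M) + H(N) − H(M,N).
H(M) = 0.9997, H(N) = 1.4321, H(M,N) = 2.4270.
I(M;N) = 0.9997 + 1.4321 − 2.4270 = 0.005 bits.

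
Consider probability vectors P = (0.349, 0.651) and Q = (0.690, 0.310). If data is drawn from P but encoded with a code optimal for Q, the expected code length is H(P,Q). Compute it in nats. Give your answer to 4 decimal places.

H(P,Q) = −Σ p·ln q.
  −0.349·ln(0.690) = 0.12950
  −0.651·ln(0.310) = 0.76244
H(P,Q) = 0.8919 nats.

0.8919 nats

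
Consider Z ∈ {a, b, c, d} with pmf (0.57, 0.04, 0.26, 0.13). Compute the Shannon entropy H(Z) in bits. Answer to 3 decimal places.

H(Z) = −Σ p·log₂ p.
  −(0.57)·log₂(0.57) = 0.4623
  −(0.04)·log₂(0.04) = 0.1858
  −(0.26)·log₂(0.26) = 0.5053
  −(0.13)·log₂(0.13) = 0.3826
Sum: 0.4623 + 0.1858 + 0.5053 + 0.3826 = 1.536 bits.

1.536 bits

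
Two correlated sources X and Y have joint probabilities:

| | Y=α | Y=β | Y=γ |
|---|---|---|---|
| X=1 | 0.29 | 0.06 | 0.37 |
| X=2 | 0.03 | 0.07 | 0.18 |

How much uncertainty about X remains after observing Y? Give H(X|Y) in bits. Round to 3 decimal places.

Chain rule: H(X|Y) = H(X,Y) − H(Y).
Marginals: p(X) = (0.7200, 0.2800), p(Y) = (0.3200, 0.1300, 0.5500).
H(X,Y) = 2.1578 bits; H(Y) = 1.3831 bits.
H(X|Y) = 2.1578 − 1.3831 = 0.775 bits.

0.775 bits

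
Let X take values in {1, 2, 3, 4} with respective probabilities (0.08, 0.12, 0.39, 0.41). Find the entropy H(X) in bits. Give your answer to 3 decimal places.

H(X) = −Σ p·log₂ p.
  −(0.08)·log₂(0.08) = 0.2915
  −(0.12)·log₂(0.12) = 0.3671
  −(0.39)·log₂(0.39) = 0.5298
  −(0.41)·log₂(0.41) = 0.5274
Sum: 0.2915 + 0.3671 + 0.5298 + 0.5274 = 1.716 bits.

1.716 bits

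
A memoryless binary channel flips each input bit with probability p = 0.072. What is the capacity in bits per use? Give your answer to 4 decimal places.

0.6267 bits

Binary symmetric channel: C = 1 − h₂(ε) where h₂ is the binary entropy function.
h₂(0.072) = −0.072·log₂0.072 − 0.928·log₂0.928 = 0.3733.
C = 1 − 0.3733 = 0.6267 bits per channel use.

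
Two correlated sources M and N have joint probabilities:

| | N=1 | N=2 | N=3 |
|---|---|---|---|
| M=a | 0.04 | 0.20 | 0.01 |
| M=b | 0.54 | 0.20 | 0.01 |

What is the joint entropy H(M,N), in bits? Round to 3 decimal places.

H(M,N) = −Σ p(x,y)·log₂ p(x,y) over all 6 cells.
  cell (a,1): −0.04·log₂0.04 = 0.1858
  cell (a,2): −0.20·log₂0.20 = 0.4644
  cell (a,3): −0.01·log₂0.01 = 0.0664
  cell (b,1): −0.54·log₂0.54 = 0.4800
  cell (b,2): −0.20·log₂0.20 = 0.4644
  cell (b,3): −0.01·log₂0.01 = 0.0664
Sum = 1.727 bits.

1.727 bits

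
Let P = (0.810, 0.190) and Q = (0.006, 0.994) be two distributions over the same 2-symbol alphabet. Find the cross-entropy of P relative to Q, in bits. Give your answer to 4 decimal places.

H(P,Q) = −Σ p·log₂ q.
  −0.810·log₂(0.006) = 5.97847
  −0.190·log₂(0.994) = 0.00165
H(P,Q) = 5.9801 bits.

5.9801 bits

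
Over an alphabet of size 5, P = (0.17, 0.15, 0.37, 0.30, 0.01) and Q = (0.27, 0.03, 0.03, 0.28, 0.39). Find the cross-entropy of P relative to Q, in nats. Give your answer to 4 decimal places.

H(P,Q) = −Σ p·ln q.
  −0.17·ln(0.27) = 0.22259
  −0.15·ln(0.03) = 0.52598
  −0.37·ln(0.03) = 1.29743
  −0.30·ln(0.28) = 0.38189
  −0.01·ln(0.39) = 0.00942
H(P,Q) = 2.4373 nats.

2.4373 nats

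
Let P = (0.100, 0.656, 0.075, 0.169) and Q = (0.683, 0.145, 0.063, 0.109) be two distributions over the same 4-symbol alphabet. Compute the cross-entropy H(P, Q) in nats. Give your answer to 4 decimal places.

1.8868 nats

H(P,Q) = −Σ p·ln q.
  −0.100·ln(0.683) = 0.03813
  −0.656·ln(0.145) = 1.26675
  −0.075·ln(0.063) = 0.20735
  −0.169·ln(0.109) = 0.37457
H(P,Q) = 1.8868 nats.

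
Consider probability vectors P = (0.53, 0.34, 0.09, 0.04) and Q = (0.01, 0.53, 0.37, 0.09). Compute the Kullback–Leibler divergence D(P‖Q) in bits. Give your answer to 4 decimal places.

D(P‖Q) = Σ p·log₂(p/q).
  0.53·log₂(0.53/0.01) = 3.03580
  0.34·log₂(0.34/0.53) = -0.21776
  0.09·log₂(0.09/0.37) = -0.18356
  0.04·log₂(0.04/0.09) = -0.04680
D(P‖Q) = 2.5877 bits.

2.5877 bits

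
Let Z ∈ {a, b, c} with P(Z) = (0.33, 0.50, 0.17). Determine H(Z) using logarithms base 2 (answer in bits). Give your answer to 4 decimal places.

1.4624 bits

H(Z) = −Σ p·log₂ p.
  −(0.33)·log₂(0.33) = 0.52782
  −(0.50)·log₂(0.50) = 0.50000
  −(0.17)·log₂(0.17) = 0.43459
Sum: 0.52782 + 0.50000 + 0.43459 = 1.4624 bits.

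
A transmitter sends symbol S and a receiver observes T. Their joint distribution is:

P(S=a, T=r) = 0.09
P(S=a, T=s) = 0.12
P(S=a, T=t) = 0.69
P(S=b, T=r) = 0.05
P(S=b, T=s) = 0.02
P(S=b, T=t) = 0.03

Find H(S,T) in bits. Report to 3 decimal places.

H(S,T) = −Σ p(x,y)·log₂ p(x,y) over all 6 cells.
  cell (a,r): −0.09·log₂0.09 = 0.3127
  cell (a,s): −0.12·log₂0.12 = 0.3671
  cell (a,t): −0.69·log₂0.69 = 0.3694
  cell (b,r): −0.05·log₂0.05 = 0.2161
  cell (b,s): −0.02·log₂0.02 = 0.1129
  cell (b,t): −0.03·log₂0.03 = 0.1518
Sum = 1.530 bits.

1.530 bits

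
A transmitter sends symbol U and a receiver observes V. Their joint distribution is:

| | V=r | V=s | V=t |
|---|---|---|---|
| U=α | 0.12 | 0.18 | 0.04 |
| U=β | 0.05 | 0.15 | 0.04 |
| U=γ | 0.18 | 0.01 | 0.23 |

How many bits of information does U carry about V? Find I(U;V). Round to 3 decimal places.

Marginals: p(U) = (0.3400, 0.2400, 0.4200), p(V) = (0.3500, 0.3400, 0.3100).
I(U;V) = H(U) + H(V) − H(U,V).
H(U) = 1.5490, H(V) = 1.5831, H(U,V) = 2.8099.
I(U;V) = 1.5490 + 1.5831 − 2.8099 = 0.322 bits.

0.322 bits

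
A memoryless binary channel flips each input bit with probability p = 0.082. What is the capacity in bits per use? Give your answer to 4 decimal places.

Binary symmetric channel: C = 1 − h₂(ε) where h₂ is the binary entropy function.
h₂(0.082) = −0.082·log₂0.082 − 0.918·log₂0.918 = 0.4092.
C = 1 − 0.4092 = 0.5908 bits per channel use.

0.5908 bits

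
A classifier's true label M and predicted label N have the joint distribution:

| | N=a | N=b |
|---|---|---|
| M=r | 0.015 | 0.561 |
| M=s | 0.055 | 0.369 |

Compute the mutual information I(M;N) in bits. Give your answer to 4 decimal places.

Marginals: p(M) = (0.5760, 0.4240), p(N) = (0.0700, 0.9300).
I(M;N) = Σ p(x,y)·log₂[p(x,y)/(p(x)p(y))].
  (r,a): 0.015·log₂(0.3720) = -0.02140
  (r,b): 0.561·log₂(1.0473) = 0.03738
  (s,a): 0.055·log₂(1.8531) = 0.04895
  (s,b): 0.369·log₂(0.9358) = -0.03533
Sum = 0.0296 bits.

0.0296 bits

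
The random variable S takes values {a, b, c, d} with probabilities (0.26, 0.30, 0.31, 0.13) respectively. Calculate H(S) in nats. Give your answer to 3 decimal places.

1.340 nats

H(S) = −Σ p·ln p.
  −(0.26)·ln(0.26) = 0.3502
  −(0.30)·ln(0.30) = 0.3612
  −(0.31)·ln(0.31) = 0.3631
  −(0.13)·ln(0.13) = 0.2652
Sum: 0.3502 + 0.3612 + 0.3631 + 0.2652 = 1.340 nats.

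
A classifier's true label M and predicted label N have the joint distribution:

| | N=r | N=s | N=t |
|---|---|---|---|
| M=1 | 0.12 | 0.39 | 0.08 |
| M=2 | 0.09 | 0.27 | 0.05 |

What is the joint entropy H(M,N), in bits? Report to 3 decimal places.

2.227 bits

H(M,N) = −Σ p(x,y)·log₂ p(x,y) over all 6 cells.
  cell (1,r): −0.12·log₂0.12 = 0.3671
  cell (1,s): −0.39·log₂0.39 = 0.5298
  cell (1,t): −0.08·log₂0.08 = 0.2915
  cell (2,r): −0.09·log₂0.09 = 0.3127
  cell (2,s): −0.27·log₂0.27 = 0.5100
  cell (2,t): −0.05·log₂0.05 = 0.2161
Sum = 2.227 bits.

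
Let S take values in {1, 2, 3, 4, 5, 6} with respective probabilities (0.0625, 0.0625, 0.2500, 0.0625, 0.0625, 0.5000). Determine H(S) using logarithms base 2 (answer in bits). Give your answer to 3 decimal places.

H(S) = −Σ p·log₂ p.
  −(0.0625)·log₂(0.0625) = 0.2500
  −(0.0625)·log₂(0.0625) = 0.2500
  −(0.2500)·log₂(0.2500) = 0.5000
  −(0.0625)·log₂(0.0625) = 0.2500
  −(0.0625)·log₂(0.0625) = 0.2500
  −(0.5000)·log₂(0.5000) = 0.5000
Sum: 0.2500 + 0.2500 + 0.5000 + 0.2500 + 0.2500 + 0.5000 = 2.000 bits.

2.000 bits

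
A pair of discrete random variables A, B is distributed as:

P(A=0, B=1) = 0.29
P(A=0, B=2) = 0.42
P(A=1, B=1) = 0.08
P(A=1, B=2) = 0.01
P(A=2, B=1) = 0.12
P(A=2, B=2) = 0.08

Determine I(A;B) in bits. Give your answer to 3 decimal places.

0.067 bits

Marginals: p(A) = (0.7100, 0.0900, 0.2000), p(B) = (0.4900, 0.5100).
I(A;B) = Σ p(x,y)·log₂[p(x,y)/(p(x)p(y))].
  (0,1): 0.29·log₂(0.8336) = -0.0762
  (0,2): 0.42·log₂(1.1599) = 0.0899
  (1,1): 0.08·log₂(1.8141) = 0.0687
  (1,2): 0.01·log₂(0.2179) = -0.0220
  (2,1): 0.12·log₂(1.2245) = 0.0351
  (2,2): 0.08·log₂(0.7843) = -0.0280
Sum = 0.067 bits.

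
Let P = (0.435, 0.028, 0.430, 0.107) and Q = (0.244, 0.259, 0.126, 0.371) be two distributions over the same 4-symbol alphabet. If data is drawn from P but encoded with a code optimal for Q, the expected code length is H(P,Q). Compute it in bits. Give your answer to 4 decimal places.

2.3779 bits

H(P,Q) = −Σ p·log₂ q.
  −0.435·log₂(0.244) = 0.88525
  −0.028·log₂(0.259) = 0.05457
  −0.430·log₂(0.126) = 1.28506
  −0.107·log₂(0.371) = 0.15306
H(P,Q) = 2.3779 bits.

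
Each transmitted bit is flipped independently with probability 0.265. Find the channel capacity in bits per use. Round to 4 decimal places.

0.1658 bits

Binary symmetric channel: C = 1 − h₂(ε) where h₂ is the binary entropy function.
h₂(0.265) = −0.265·log₂0.265 − 0.735·log₂0.735 = 0.8342.
C = 1 − 0.8342 = 0.1658 bits per channel use.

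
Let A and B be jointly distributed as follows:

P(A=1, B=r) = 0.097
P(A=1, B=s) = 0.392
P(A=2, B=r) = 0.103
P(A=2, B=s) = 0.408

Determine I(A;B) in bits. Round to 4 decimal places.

Marginals: p(A) = (0.4890, 0.5110), p(B) = (0.2000, 0.8000).
I(A;B) = H(A) + H(B) − H(A,B).
H(A) = 0.9997, H(B) = 0.7219, H(A,B) = 1.7216.
I(A;B) = 0.9997 + 0.7219 − 1.7216 = 0.0000 bits.

0.0000 bits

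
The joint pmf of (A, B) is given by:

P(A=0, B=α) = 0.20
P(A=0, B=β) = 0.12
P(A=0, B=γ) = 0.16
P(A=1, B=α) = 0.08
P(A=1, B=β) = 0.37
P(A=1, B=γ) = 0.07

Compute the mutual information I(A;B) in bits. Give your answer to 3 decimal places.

0.160 bits

Marginals: p(A) = (0.4800, 0.5200), p(B) = (0.2800, 0.4900, 0.2300).
I(A;B) = Σ p(x,y)·log₂[p(x,y)/(p(x)p(y))].
  (0,α): 0.20·log₂(1.4881) = 0.1147
  (0,β): 0.12·log₂(0.5102) = -0.1165
  (0,γ): 0.16·log₂(1.4493) = 0.0857
  (1,α): 0.08·log₂(0.5495) = -0.0691
  (1,β): 0.37·log₂(1.4521) = 0.1991
  (1,γ): 0.07·log₂(0.5853) = -0.0541
Sum = 0.160 bits.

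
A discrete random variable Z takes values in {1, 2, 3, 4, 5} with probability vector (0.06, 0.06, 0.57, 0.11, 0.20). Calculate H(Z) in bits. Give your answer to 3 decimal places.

H(Z) = −Σ p·log₂ p.
  −(0.06)·log₂(0.06) = 0.2435
  −(0.06)·log₂(0.06) = 0.2435
  −(0.57)·log₂(0.57) = 0.4623
  −(0.11)·log₂(0.11) = 0.3503
  −(0.20)·log₂(0.20) = 0.4644
Sum: 0.2435 + 0.2435 + 0.4623 + 0.3503 + 0.4644 = 1.764 bits.

1.764 bits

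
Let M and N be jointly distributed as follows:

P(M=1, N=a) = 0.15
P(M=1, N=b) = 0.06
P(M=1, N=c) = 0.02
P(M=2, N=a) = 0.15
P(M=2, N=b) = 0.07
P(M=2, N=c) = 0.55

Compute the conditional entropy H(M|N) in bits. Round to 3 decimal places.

Marginals: p(M) = (0.2300, 0.7700), p(N) = (0.3000, 0.1300, 0.5700).
H(M|N) = Σ p(N) · H(M|N=·).
  N=a: p=0.3000, H(M|N=a) = 1.0000
  N=b: p=0.1300, H(M|N=b) = 0.9957
  N=c: p=0.5700, H(M|N=c) = 0.2193
Weighted sum = 0.554 bits.

0.554 bits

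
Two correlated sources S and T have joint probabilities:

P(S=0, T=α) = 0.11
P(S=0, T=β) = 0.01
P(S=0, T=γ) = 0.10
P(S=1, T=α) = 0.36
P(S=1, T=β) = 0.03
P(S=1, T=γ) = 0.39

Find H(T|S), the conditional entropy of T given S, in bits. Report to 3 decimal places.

1.201 bits

Chain rule: H(T|S) = H(S,T) − H(S).
Marginals: p(S) = (0.2200, 0.7800), p(T) = (0.4700, 0.0400, 0.4900).
H(S,T) = 1.9611 bits; H(S) = 0.7602 bits.
H(T|S) = 1.9611 − 0.7602 = 1.201 bits.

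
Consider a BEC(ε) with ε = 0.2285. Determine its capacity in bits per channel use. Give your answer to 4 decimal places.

Binary erasure channel: capacity C = 1 − ε.
C = 1 − 0.2285 = 0.7715 bits per channel use.

0.7715 bits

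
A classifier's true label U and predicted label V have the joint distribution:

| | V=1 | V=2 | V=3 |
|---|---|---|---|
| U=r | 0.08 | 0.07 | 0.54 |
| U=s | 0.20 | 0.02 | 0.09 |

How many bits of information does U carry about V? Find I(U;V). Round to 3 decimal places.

0.210 bits

Marginals: p(U) = (0.6900, 0.3100), p(V) = (0.2800, 0.0900, 0.6300).
I(U;V) = Σ p(x,y)·log₂[p(x,y)/(p(x)p(y))].
  (r,1): 0.08·log₂(0.4141) = -0.1018
  (r,2): 0.07·log₂(1.1272) = 0.0121
  (r,3): 0.54·log₂(1.2422) = 0.1690
  (s,1): 0.20·log₂(2.3041) = 0.2408
  (s,2): 0.02·log₂(0.7168) = -0.0096
  (s,3): 0.09·log₂(0.4608) = -0.1006
Sum = 0.210 bits.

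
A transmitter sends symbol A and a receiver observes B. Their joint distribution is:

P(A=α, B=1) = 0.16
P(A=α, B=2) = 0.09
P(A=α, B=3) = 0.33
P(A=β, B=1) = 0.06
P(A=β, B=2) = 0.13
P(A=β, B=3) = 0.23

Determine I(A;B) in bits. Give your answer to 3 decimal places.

Marginals: p(A) = (0.5800, 0.4200), p(B) = (0.2200, 0.2200, 0.5600).
I(A;B) = H(A) + H(B) − H(A,B).
H(A) = 0.9815, H(B) = 1.4296, H(A,B) = 2.3773.
I(A;B) = 0.9815 + 1.4296 − 2.3773 = 0.034 bits.

0.034 bits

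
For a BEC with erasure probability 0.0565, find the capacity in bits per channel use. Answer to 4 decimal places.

0.9435 bits

Binary erasure channel: capacity C = 1 − ε.
C = 1 − 0.0565 = 0.9435 bits per channel use.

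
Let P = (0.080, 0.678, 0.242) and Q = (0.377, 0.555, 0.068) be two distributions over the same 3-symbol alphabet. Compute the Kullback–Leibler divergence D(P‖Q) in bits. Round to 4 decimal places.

D(P‖Q) = Σ p·log₂(p/q).
  0.080·log₂(0.080/0.377) = -0.17892
  0.678·log₂(0.678/0.555) = 0.19580
  0.242·log₂(0.242/0.068) = 0.44320
D(P‖Q) = 0.4601 bits.

0.4601 bits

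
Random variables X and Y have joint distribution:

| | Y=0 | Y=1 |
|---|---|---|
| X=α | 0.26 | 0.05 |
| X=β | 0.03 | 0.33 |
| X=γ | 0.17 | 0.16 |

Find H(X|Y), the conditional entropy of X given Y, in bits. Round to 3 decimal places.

1.263 bits

Chain rule: H(X|Y) = H(X,Y) − H(Y).
Marginals: p(X) = (0.3100, 0.3600, 0.3300), p(Y) = (0.4600, 0.5400).
H(X,Y) = 2.2586 bits; H(Y) = 0.9954 bits.
H(X|Y) = 2.2586 − 0.9954 = 1.263 bits.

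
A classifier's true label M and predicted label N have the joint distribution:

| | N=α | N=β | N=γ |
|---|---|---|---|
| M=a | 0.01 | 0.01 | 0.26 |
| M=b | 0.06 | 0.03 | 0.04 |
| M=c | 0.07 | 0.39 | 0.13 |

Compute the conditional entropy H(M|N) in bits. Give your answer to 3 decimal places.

0.956 bits

Chain rule: H(M|N) = H(M,N) − H(N).
Marginals: p(M) = (0.2800, 0.1300, 0.5900), p(N) = (0.1400, 0.4300, 0.4300).
H(M,N) = 2.4002 bits; H(N) = 1.4442 bits.
H(M|N) = 2.4002 − 1.4442 = 0.956 bits.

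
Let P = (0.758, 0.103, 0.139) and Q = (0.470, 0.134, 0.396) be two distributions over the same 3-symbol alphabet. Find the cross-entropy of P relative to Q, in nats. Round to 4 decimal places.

0.9081 nats

H(P,Q) = −Σ p·ln q.
  −0.758·ln(0.470) = 0.57231
  −0.103·ln(0.134) = 0.20702
  −0.139·ln(0.396) = 0.12876
H(P,Q) = 0.9081 nats.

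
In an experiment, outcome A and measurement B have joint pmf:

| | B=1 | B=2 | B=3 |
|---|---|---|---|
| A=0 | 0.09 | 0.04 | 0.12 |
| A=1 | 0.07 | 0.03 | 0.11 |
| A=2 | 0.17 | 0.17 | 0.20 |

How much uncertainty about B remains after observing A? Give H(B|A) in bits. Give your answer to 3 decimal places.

1.517 bits

Chain rule: H(B|A) = H(A,B) − H(A).
Marginals: p(A) = (0.2500, 0.2100, 0.5400), p(B) = (0.3300, 0.2400, 0.4300).
H(A,B) = 2.9696 bits; H(A) = 1.4529 bits.
H(B|A) = 2.9696 − 1.4529 = 1.517 bits.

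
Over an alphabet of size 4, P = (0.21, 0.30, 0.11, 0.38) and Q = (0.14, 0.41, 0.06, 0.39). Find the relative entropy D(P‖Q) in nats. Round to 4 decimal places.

D(P‖Q) = Σ p·ln(p/q).
  0.21·ln(0.21/0.14) = 0.08515
  0.30·ln(0.30/0.41) = -0.09371
  0.11·ln(0.11/0.06) = 0.06667
  0.38·ln(0.38/0.39) = -0.00987
D(P‖Q) = 0.0482 nats.

0.0482 nats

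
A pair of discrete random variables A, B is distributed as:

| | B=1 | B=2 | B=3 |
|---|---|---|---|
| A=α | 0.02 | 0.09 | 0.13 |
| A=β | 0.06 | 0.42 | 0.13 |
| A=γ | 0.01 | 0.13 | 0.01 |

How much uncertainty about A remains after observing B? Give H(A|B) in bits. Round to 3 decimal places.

1.241 bits

Marginals: p(A) = (0.2400, 0.6100, 0.1500), p(B) = (0.0900, 0.6400, 0.2700).
H(A|B) = Σ p(B) · H(A|B=·).
  B=1: p=0.0900, H(A|B=1) = 1.2244
  B=2: p=0.6400, H(A|B=2) = 1.2639
  B=3: p=0.2700, H(A|B=3) = 1.1915
Weighted sum = 1.241 bits.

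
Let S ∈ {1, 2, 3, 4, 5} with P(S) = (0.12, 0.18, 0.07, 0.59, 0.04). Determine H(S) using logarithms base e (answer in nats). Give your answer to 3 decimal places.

H(S) = −Σ p·ln p.
  −(0.12)·ln(0.12) = 0.2544
  −(0.18)·ln(0.18) = 0.3087
  −(0.07)·ln(0.07) = 0.1861
  −(0.59)·ln(0.59) = 0.3113
  −(0.04)·ln(0.04) = 0.1288
Sum: 0.2544 + 0.3087 + 0.1861 + 0.3113 + 0.1288 = 1.189 nats.

1.189 nats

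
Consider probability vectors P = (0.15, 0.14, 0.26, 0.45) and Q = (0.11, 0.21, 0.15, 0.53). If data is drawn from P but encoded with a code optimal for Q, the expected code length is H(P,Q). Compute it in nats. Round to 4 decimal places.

H(P,Q) = −Σ p·ln q.
  −0.15·ln(0.11) = 0.33109
  −0.14·ln(0.21) = 0.21849
  −0.26·ln(0.15) = 0.49325
  −0.45·ln(0.53) = 0.28570
H(P,Q) = 1.3285 nats.

1.3285 nats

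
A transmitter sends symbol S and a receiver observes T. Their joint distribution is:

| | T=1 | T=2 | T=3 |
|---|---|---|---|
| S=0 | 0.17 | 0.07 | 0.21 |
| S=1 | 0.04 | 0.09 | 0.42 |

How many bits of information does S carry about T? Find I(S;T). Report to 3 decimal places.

Marginals: p(S) = (0.4500, 0.5500), p(T) = (0.2100, 0.1600, 0.6300).
I(S;T) = Σ p(x,y)·log₂[p(x,y)/(p(x)p(y))].
  (0,1): 0.17·log₂(1.7989) = 0.1440
  (0,2): 0.07·log₂(0.9722) = -0.0028
  (0,3): 0.21·log₂(0.7407) = -0.0909
  (1,1): 0.04·log₂(0.3463) = -0.0612
  (1,2): 0.09·log₂(1.0227) = 0.0029
  (1,3): 0.42·log₂(1.2121) = 0.1166
Sum = 0.109 bits.

0.109 bits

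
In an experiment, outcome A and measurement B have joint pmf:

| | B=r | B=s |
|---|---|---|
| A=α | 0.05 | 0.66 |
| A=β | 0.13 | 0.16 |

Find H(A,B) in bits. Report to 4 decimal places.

1.4174 bits

H(A,B) = −Σ p(x,y)·log₂ p(x,y) over all 4 cells.
  cell (α,r): −0.05·log₂0.05 = 0.21610
  cell (α,s): −0.66·log₂0.66 = 0.39564
  cell (β,r): −0.13·log₂0.13 = 0.38264
  cell (β,s): −0.16·log₂0.16 = 0.42302
Sum = 1.4174 bits.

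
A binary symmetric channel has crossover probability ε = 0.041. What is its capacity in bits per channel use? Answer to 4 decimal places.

0.7531 bits

Binary symmetric channel: C = 1 − h₂(ε) where h₂ is the binary entropy function.
h₂(0.041) = −0.041·log₂0.041 − 0.959·log₂0.959 = 0.2469.
C = 1 − 0.2469 = 0.7531 bits per channel use.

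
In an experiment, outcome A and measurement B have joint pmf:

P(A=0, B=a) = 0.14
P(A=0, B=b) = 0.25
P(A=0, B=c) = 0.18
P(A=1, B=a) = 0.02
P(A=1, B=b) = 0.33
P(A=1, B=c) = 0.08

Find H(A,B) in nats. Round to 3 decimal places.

1.577 nats

H(A,B) = −Σ p(x,y)·ln p(x,y) over all 6 cells.
  cell (0,a): −0.14·ln0.14 = 0.2753
  cell (0,b): −0.25·ln0.25 = 0.3466
  cell (0,c): −0.18·ln0.18 = 0.3087
  cell (1,a): −0.02·ln0.02 = 0.0782
  cell (1,b): −0.33·ln0.33 = 0.3659
  cell (1,c): −0.08·ln0.08 = 0.2021
Sum = 1.577 nats.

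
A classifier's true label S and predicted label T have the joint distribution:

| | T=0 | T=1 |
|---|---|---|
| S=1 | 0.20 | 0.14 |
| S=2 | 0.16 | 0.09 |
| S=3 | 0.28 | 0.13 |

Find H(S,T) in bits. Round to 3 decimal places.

H(S,T) = −Σ p(x,y)·log₂ p(x,y) over all 6 cells.
  cell (1,0): −0.20·log₂0.20 = 0.4644
  cell (1,1): −0.14·log₂0.14 = 0.3971
  cell (2,0): −0.16·log₂0.16 = 0.4230
  cell (2,1): −0.09·log₂0.09 = 0.3127
  cell (3,0): −0.28·log₂0.28 = 0.5142
  cell (3,1): −0.13·log₂0.13 = 0.3826
Sum = 2.494 bits.

2.494 bits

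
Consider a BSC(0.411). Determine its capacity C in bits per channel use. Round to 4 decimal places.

Binary symmetric channel: C = 1 − h₂(ε) where h₂ is the binary entropy function.
h₂(0.411) = −0.411·log₂0.411 − 0.589·log₂0.589 = 0.9770.
C = 1 − 0.9770 = 0.0230 bits per channel use.

0.0230 bits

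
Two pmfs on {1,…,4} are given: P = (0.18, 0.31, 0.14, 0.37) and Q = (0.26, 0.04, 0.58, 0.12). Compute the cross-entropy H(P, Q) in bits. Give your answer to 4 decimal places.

H(P,Q) = −Σ p·log₂ q.
  −0.18·log₂(0.26) = 0.34981
  −0.31·log₂(0.04) = 1.43960
  −0.14·log₂(0.58) = 0.11002
  −0.37·log₂(0.12) = 1.13179
H(P,Q) = 3.0312 bits.

3.0312 bits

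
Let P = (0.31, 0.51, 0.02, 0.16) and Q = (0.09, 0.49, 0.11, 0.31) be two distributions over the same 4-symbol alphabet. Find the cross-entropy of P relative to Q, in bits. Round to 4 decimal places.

1.9358 bits

H(P,Q) = −Σ p·log₂ q.
  −0.31·log₂(0.09) = 1.07692
  −0.51·log₂(0.49) = 0.52486
  −0.02·log₂(0.11) = 0.06369
  −0.16·log₂(0.31) = 0.27035
H(P,Q) = 1.9358 bits.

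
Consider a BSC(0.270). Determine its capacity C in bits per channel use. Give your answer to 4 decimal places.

0.1585 bits

Binary symmetric channel: C = 1 − h₂(ε) where h₂ is the binary entropy function.
h₂(0.270) = −0.270·log₂0.270 − 0.730·log₂0.730 = 0.8415.
C = 1 − 0.8415 = 0.1585 bits per channel use.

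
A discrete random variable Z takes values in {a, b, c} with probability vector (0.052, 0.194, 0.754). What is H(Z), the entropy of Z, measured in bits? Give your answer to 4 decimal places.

0.9879 bits

H(Z) = −Σ p·log₂ p.
  −(0.052)·log₂(0.052) = 0.22180
  −(0.194)·log₂(0.194) = 0.45898
  −(0.754)·log₂(0.754) = 0.30715
Sum: 0.22180 + 0.45898 + 0.30715 = 0.9879 bits.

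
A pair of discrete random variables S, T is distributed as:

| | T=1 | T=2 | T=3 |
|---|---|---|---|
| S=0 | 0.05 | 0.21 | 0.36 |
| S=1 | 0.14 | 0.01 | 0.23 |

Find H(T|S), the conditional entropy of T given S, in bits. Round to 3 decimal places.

1.213 bits

Marginals: p(S) = (0.6200, 0.3800), p(T) = (0.1900, 0.2200, 0.5900).
H(T|S) = Σ p(S) · H(T|S=·).
  S=0: p=0.6200, H(T|S=0) = 1.2773
  S=1: p=0.3800, H(T|S=1) = 1.1073
Weighted sum = 1.213 bits.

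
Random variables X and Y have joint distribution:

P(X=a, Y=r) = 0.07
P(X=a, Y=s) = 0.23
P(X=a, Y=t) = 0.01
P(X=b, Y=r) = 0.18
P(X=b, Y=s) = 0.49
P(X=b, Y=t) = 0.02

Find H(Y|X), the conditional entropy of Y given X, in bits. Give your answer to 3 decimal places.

Chain rule: H(Y|X) = H(X,Y) − H(X).
Marginals: p(X) = (0.3100, 0.6900), p(Y) = (0.2500, 0.7200, 0.0300).
H(X,Y) = 1.8851 bits; H(X) = 0.8932 bits.
H(Y|X) = 1.8851 − 0.8932 = 0.992 bits.

0.992 bits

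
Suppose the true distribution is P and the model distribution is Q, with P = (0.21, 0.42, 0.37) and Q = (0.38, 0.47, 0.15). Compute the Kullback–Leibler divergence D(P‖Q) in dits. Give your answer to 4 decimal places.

0.0705 dits

D(P‖Q) = Σ p·log₁₀(p/q).
  0.21·log₁₀(0.21/0.38) = -0.05409
  0.42·log₁₀(0.42/0.47) = -0.02052
  0.37·log₁₀(0.37/0.15) = 0.14508
D(P‖Q) = 0.0705 dits.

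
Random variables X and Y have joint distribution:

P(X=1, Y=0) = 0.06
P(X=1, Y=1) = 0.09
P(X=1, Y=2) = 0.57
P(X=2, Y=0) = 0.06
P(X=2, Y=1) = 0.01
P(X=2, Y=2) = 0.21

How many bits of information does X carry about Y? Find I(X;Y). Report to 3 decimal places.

Marginals: p(X) = (0.7200, 0.2800), p(Y) = (0.1200, 0.1000, 0.7800).
I(X;Y) = H(X) + H(Y) − H(X,Y).
H(X) = 0.8555, H(Y) = 0.9789, H(X,Y) = 1.8012.
I(X;Y) = 0.8555 + 0.9789 − 1.8012 = 0.033 bits.

0.033 bits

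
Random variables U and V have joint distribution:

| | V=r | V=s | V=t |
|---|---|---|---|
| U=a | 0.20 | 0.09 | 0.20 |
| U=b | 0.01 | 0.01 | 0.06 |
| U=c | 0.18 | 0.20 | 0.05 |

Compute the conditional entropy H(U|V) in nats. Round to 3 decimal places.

Chain rule: H(U|V) = H(U,V) − H(V).
Marginals: p(U) = (0.4900, 0.0800, 0.4300), p(V) = (0.3900, 0.3000, 0.3100).
H(U,V) = 1.9017 nats; H(V) = 1.0915 nats.
H(U|V) = 1.9017 − 1.0915 = 0.810 nats.

0.810 nats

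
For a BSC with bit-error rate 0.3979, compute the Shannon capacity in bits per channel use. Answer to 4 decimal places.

0.0303 bits

Binary symmetric channel: C = 1 − h₂(ε) where h₂ is the binary entropy function.
h₂(0.3979) = −0.3979·log₂0.3979 − 0.6021·log₂0.6021 = 0.9697.
C = 1 − 0.9697 = 0.0303 bits per channel use.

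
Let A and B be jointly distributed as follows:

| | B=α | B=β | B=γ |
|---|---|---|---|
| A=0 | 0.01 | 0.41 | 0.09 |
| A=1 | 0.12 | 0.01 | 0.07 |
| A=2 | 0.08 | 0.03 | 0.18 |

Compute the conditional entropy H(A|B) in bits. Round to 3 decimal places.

Chain rule: H(A|B) = H(A,B) − H(B).
Marginals: p(A) = (0.5100, 0.2000, 0.2900), p(B) = (0.2100, 0.4500, 0.3400).
H(A,B) = 2.4971 bits; H(B) = 1.5204 bits.
H(A|B) = 2.4971 − 1.5204 = 0.977 bits.

0.977 bits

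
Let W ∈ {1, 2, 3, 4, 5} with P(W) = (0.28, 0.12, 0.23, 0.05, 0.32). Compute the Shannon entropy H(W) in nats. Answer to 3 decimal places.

1.463 nats

H(W) = −Σ p·ln p.
  −(0.28)·ln(0.28) = 0.3564
  −(0.12)·ln(0.12) = 0.2544
  −(0.23)·ln(0.23) = 0.3380
  −(0.05)·ln(0.05) = 0.1498
  −(0.32)·ln(0.32) = 0.3646
Sum: 0.3564 + 0.2544 + 0.3380 + 0.1498 + 0.3646 = 1.463 nats.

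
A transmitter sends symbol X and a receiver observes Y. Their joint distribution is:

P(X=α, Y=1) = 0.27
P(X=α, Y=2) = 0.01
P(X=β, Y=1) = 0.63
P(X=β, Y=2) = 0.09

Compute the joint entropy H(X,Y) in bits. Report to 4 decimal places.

1.3091 bits

H(X,Y) = −Σ p(x,y)·log₂ p(x,y) over all 4 cells.
  cell (α,1): −0.27·log₂0.27 = 0.51002
  cell (α,2): −0.01·log₂0.01 = 0.06644
  cell (β,1): −0.63·log₂0.63 = 0.41994
  cell (β,2): −0.09·log₂0.09 = 0.31265
Sum = 1.3091 bits.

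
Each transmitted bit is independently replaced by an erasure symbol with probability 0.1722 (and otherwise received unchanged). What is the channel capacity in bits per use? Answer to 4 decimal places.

0.8278 bits

Binary erasure channel: capacity C = 1 − ε.
C = 1 − 0.1722 = 0.8278 bits per channel use.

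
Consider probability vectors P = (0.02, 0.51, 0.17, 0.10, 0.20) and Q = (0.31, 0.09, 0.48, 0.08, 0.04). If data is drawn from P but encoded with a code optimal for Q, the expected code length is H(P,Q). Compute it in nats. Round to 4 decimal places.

H(P,Q) = −Σ p·ln q.
  −0.02·ln(0.31) = 0.02342
  −0.51·ln(0.09) = 1.22805
  −0.17·ln(0.48) = 0.12477
  −0.10·ln(0.08) = 0.25257
  −0.20·ln(0.04) = 0.64378
H(P,Q) = 2.2726 nats.

2.2726 nats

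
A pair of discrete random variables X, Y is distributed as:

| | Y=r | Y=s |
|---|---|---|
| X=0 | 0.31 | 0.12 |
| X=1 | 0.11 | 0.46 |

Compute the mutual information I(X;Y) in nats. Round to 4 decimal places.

Marginals: p(X) = (0.4300, 0.5700), p(Y) = (0.4200, 0.5800).
I(X;Y) = H(X) + H(Y) − H(X,Y).
H(X) = 0.6833, H(Y) = 0.6803, H(X,Y) = 1.2175.
I(X;Y) = 0.6833 + 0.6803 − 1.2175 = 0.1461 nats.

0.1461 nats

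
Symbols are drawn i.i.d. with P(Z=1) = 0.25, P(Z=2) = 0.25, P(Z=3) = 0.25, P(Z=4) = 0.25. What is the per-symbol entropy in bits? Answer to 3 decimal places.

H(Z) = −Σ p·log₂ p.
  −(0.25)·log₂(0.25) = 0.5000
  −(0.25)·log₂(0.25) = 0.5000
  −(0.25)·log₂(0.25) = 0.5000
  −(0.25)·log₂(0.25) = 0.5000
Sum: 0.5000 + 0.5000 + 0.5000 + 0.5000 = 2.000 bits.

2.000 bits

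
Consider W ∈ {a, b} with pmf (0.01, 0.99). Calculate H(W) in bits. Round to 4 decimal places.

0.0808 bits

H(W) = −Σ p·log₂ p.
  −(0.01)·log₂(0.01) = 0.06644
  −(0.99)·log₂(0.99) = 0.01435
Sum: 0.06644 + 0.01435 = 0.0808 bits.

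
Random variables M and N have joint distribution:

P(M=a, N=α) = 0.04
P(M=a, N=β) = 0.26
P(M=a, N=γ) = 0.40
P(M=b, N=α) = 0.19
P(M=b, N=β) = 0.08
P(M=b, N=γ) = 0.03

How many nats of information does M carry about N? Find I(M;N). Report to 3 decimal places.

0.210 nats

Marginals: p(M) = (0.7000, 0.3000), p(N) = (0.2300, 0.3400, 0.4300).
I(M;N) = H(M) + H(N) − H(M,N).
H(M) = 0.6109, H(N) = 1.0677, H(M,N) = 1.4683.
I(M;N) = 0.6109 + 1.0677 − 1.4683 = 0.210 nats.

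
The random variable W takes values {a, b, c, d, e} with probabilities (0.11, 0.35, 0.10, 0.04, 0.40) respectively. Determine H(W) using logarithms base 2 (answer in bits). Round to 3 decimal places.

1.927 bits

H(W) = −Σ p·log₂ p.
  −(0.11)·log₂(0.11) = 0.3503
  −(0.35)·log₂(0.35) = 0.5301
  −(0.10)·log₂(0.10) = 0.3322
  −(0.04)·log₂(0.04) = 0.1858
  −(0.40)·log₂(0.40) = 0.5288
Sum: 0.3503 + 0.5301 + 0.3322 + 0.1858 + 0.5288 = 1.927 bits.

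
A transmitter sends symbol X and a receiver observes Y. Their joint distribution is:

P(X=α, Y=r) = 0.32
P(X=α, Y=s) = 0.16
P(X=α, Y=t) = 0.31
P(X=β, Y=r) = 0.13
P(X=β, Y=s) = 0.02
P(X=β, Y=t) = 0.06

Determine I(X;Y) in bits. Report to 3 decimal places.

Marginals: p(X) = (0.7900, 0.2100), p(Y) = (0.4500, 0.1800, 0.3700).
I(X;Y) = Σ p(x,y)·log₂[p(x,y)/(p(x)p(y))].
  (α,r): 0.32·log₂(0.9001) = -0.0486
  (α,s): 0.16·log₂(1.1252) = 0.0272
  (α,t): 0.31·log₂(1.0606) = 0.0263
  (β,r): 0.13·log₂(1.3757) = 0.0598
  (β,s): 0.02·log₂(0.5291) = -0.0184
  (β,t): 0.06·log₂(0.7722) = -0.0224
Sum = 0.024 bits.

0.024 bits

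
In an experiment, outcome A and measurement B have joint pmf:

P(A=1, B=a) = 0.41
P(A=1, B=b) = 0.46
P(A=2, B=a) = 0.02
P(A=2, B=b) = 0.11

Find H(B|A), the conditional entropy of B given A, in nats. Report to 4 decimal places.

Marginals: p(A) = (0.8700, 0.1300), p(B) = (0.4300, 0.5700).
H(B|A) = Σ p(A) · H(B|A=·).
  A=1: p=0.8700, H(B|A=1) = 0.6915
  A=2: p=0.1300, H(B|A=2) = 0.4293
Weighted sum = 0.6574 nats.

0.6574 nats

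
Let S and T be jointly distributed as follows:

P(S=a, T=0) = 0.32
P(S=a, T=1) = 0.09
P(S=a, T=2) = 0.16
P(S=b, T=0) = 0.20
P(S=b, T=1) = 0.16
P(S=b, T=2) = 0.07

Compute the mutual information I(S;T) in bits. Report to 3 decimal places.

0.046 bits

Marginals: p(S) = (0.5700, 0.4300), p(T) = (0.5200, 0.2500, 0.2300).
I(S;T) = H(S) + H(T) − H(S,T).
H(S) = 0.9858, H(T) = 1.4782, H(S,T) = 2.4177.
I(S;T) = 0.9858 + 1.4782 − 2.4177 = 0.046 bits.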